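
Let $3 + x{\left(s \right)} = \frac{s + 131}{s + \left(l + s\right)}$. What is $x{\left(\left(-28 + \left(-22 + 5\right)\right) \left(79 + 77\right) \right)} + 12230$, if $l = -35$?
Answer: $\frac{172101914}{14075} \approx 12227.0$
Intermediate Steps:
$x{\left(s \right)} = -3 + \frac{131 + s}{-35 + 2 s}$ ($x{\left(s \right)} = -3 + \frac{s + 131}{s + \left(-35 + s\right)} = -3 + \frac{131 + s}{-35 + 2 s}$)
$x{\left(\left(-28 + \left(-22 + 5\right)\right) \left(79 + 77\right) \right)} + 12230 = \frac{236 - 5 \left(-28 + \left(-22 + 5\right)\right) \left(79 + 77\right)}{-35 + 2 \left(-28 + \left(-22 + 5\right)\right) \left(79 + 77\right)} + 12230 = \frac{236 - 5 \left(-28 - 17\right) 156}{-35 + 2 \left(-28 - 17\right) 156} + 12230 = \frac{236 - 5 \left(\left(-45\right) 156\right)}{-35 + 2 \left(\left(-45\right) 156\right)} + 12230 = \frac{236 - -35100}{-35 + 2 \left(-7020\right)} + 12230 = \frac{236 + 35100}{-35 - 14040} + 12230 = \frac{1}{-14075} \cdot 35336 + 12230 = \left(- \frac{1}{14075}\right) 35336 + 12230 = - \frac{35336}{14075} + 12230 = \frac{172101914}{14075}$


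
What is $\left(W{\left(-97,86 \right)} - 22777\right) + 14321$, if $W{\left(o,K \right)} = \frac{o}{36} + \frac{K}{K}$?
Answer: $- \frac{304477}{36} \approx -8457.7$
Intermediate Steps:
$W{\left(o,K \right)} = 1 + \frac{o}{36}$ ($W{\left(o,K \right)} = o \frac{1}{36} + 1 = \frac{o}{36} + 1 = 1 + \frac{o}{36}$)
$\left(W{\left(-97,86 \right)} - 22777\right) + 14321 = \left(\left(1 + \frac{1}{36} \left(-97\right)\right) - 22777\right) + 14321 = \left(\left(1 - \frac{97}{36}\right) - 22777\right) + 14321 = \left(- \frac{61}{36} - 22777\right) + 14321 = - \frac{820033}{36} + 14321 = - \frac{304477}{36}$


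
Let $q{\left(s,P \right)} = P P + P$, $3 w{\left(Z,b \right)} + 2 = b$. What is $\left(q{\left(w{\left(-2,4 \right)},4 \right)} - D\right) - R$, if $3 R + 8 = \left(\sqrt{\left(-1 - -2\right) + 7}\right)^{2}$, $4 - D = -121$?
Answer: $-105$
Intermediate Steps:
$w{\left(Z,b \right)} = - \frac{2}{3} + \frac{b}{3}$
$D = 125$ ($D = 4 - -121 = 4 + 121 = 125$)
$q{\left(s,P \right)} = P + P^{2}$ ($q{\left(s,P \right)} = P^{2} + P = P + P^{2}$)
$R = 0$ ($R = - \frac{8}{3} + \frac{\left(\sqrt{\left(-1 - -2\right) + 7}\right)^{2}}{3} = - \frac{8}{3} + \frac{\left(\sqrt{\left(-1 + 2\right) + 7}\right)^{2}}{3} = - \frac{8}{3} + \frac{\left(\sqrt{1 + 7}\right)^{2}}{3} = - \frac{8}{3} + \frac{\left(\sqrt{8}\right)^{2}}{3} = - \frac{8}{3} + \frac{\left(2 \sqrt{2}\right)^{2}}{3} = - \frac{8}{3} + \frac{1}{3} \cdot 8 = - \frac{8}{3} + \frac{8}{3} = 0$)
$\left(q{\left(w{\left(-2,4 \right)},4 \right)} - D\right) - R = \left(4 \left(1 + 4\right) - 125\right) - 0 = \left(4 \cdot 5 - 125\right) + 0 = \left(20 - 125\right) + 0 = -105 + 0 = -105$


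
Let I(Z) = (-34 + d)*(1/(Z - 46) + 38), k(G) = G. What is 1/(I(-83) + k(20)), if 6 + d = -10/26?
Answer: -43/65115 ≈ -0.00066037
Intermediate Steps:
d = -83/13 (d = -6 - 10/26 = -6 - 10*1/26 = -6 - 5/13 = -83/13 ≈ -6.3846)
I(Z) = -19950/13 - 525/(13*(-46 + Z)) (I(Z) = (-34 - 83/13)*(1/(Z - 46) + 38) = -525*(1/(-46 + Z) + 38)/13 = -525*(38 + 1/(-46 + Z))/13 = -19950/13 - 525/(13*(-46 + Z)))
1/(I(-83) + k(20)) = 1/(525*(1747 - 38*(-83))/(13*(-46 - 83)) + 20) = 1/((525/13)*(1747 + 3154)/(-129) + 20) = 1/((525/13)*(-1/129)*4901 + 20) = 1/(-65975/43 + 20) = 1/(-65115/43) = -43/65115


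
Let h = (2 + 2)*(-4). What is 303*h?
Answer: -4848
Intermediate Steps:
h = -16 (h = 4*(-4) = -16)
303*h = 303*(-16) = -4848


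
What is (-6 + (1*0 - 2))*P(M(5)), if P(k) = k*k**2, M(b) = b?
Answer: -1000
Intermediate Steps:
P(k) = k**3
(-6 + (1*0 - 2))*P(M(5)) = (-6 + (1*0 - 2))*5**3 = (-6 + (0 - 2))*125 = (-6 - 2)*125 = -8*125 = -1000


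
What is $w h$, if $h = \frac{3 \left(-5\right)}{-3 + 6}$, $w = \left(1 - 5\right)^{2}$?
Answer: $-80$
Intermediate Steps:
$w = 16$ ($w = \left(-4\right)^{2} = 16$)
$h = -5$ ($h = - \frac{15}{3} = \left(-15\right) \frac{1}{3} = -5$)
$w h = 16 \left(-5\right) = -80$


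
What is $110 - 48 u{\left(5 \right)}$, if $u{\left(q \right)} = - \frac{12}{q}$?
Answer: $\frac{1126}{5} \approx 225.2$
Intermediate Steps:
$110 - 48 u{\left(5 \right)} = 110 - 48 \left(- \frac{12}{5}\right) = 110 - 48 \left(\left(-12\right) \frac{1}{5}\right) = 110 - - \frac{576}{5} = 110 + \frac{576}{5} = \frac{1126}{5}$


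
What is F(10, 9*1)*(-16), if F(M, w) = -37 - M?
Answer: 752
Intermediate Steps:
F(10, 9*1)*(-16) = (-37 - 1*10)*(-16) = (-37 - 10)*(-16) = -47*(-16) = 752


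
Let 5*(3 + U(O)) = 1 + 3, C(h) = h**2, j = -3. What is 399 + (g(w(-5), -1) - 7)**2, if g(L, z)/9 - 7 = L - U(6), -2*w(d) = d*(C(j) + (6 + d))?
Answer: 2271991/25 ≈ 90880.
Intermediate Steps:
U(O) = -11/5 (U(O) = -3 + (1 + 3)/5 = -3 + (1/5)*4 = -3 + 4/5 = -11/5)
w(d) = -d*(15 + d)/2 (w(d) = -d*((-3)**2 + (6 + d))/2 = -d*(9 + (6 + d))/2 = -d*(15 + d)/2)
g(L, z) = 414/5 + 9*L (g(L, z) = 63 + 9*(L - 1*(-11/5)) = 63 + 9*(L + 11/5) = 63 + 9*(11/5 + L) = 63 + (99/5 + 9*L) = 414/5 + 9*L)
399 + (g(w(-5), -1) - 7)**2 = 399 + ((414/5 + 9*(-1/2*(-5)*(15 - 5))) - 7)**2 = 399 + ((414/5 + 9*(-1/2*(-5)*10)) - 7)**2 = 399 + ((414/5 + 9*25) - 7)**2 = 399 + ((414/5 + 225) - 7)**2 = 399 + (1539/5 - 7)**2 = 399 + (1504/5)**2 = 399 + 2262016/25 = 2271991/25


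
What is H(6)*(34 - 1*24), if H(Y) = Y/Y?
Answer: 10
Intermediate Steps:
H(Y) = 1
H(6)*(34 - 1*24) = 1*(34 - 1*24) = 1*(34 - 24) = 1*10 = 10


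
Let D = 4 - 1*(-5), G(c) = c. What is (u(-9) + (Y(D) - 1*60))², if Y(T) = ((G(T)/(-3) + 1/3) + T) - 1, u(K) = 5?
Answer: 22201/9 ≈ 2466.8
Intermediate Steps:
D = 9 (D = 4 + 5 = 9)
Y(T) = -⅔ + 2*T/3 (Y(T) = ((T/(-3) + 1/3) + T) - 1 = ((T*(-⅓) + 1*(⅓)) + T) - 1 = ((-T/3 + ⅓) + T) - 1 = ((⅓ - T/3) + T) - 1 = (⅓ + 2*T/3) - 1 = -⅔ + 2*T/3)
(u(-9) + (Y(D) - 1*60))² = (5 + ((-⅔ + (⅔)*9) - 1*60))² = (5 + ((-⅔ + 6) - 60))² = (5 + (16/3 - 60))² = (5 - 164/3)² = (-149/3)² = 22201/9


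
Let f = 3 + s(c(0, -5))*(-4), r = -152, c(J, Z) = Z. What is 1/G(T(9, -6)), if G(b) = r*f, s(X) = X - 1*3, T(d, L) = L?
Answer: -1/5320 ≈ -0.00018797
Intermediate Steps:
s(X) = -3 + X (s(X) = X - 3 = -3 + X)
f = 35 (f = 3 + (-3 - 5)*(-4) = 3 - 8*(-4) = 3 + 32 = 35)
G(b) = -5320 (G(b) = -152*35 = -5320)
1/G(T(9, -6)) = 1/(-5320) = -1/5320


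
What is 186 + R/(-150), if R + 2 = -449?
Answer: 28351/150 ≈ 189.01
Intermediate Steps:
R = -451 (R = -2 - 449 = -451)
186 + R/(-150) = 186 - 451/(-150) = 186 - 451*(-1/150) = 186 + 451/150 = 28351/150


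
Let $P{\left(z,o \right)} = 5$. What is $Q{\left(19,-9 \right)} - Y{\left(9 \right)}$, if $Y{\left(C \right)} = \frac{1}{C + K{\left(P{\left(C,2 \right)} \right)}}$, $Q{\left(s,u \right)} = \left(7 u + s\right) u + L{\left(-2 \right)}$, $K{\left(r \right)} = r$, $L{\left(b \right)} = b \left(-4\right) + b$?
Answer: $\frac{5627}{14} \approx 401.93$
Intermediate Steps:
$L{\left(b \right)} = - 3 b$ ($L{\left(b \right)} = - 4 b + b = - 3 b$)
$Q{\left(s,u \right)} = 6 + u \left(s + 7 u\right)$ ($Q{\left(s,u \right)} = \left(7 u + s\right) u - -6 = \left(s + 7 u\right) u + 6 = u \left(s + 7 u\right) + 6 = 6 + u \left(s + 7 u\right)$)
$Y{\left(C \right)} = \frac{1}{5 + C}$ ($Y{\left(C \right)} = \frac{1}{C + 5} = \frac{1}{5 + C}$)
$Q{\left(19,-9 \right)} - Y{\left(9 \right)} = \left(6 + 7 \left(-9\right)^{2} + 19 \left(-9\right)\right) - \frac{1}{5 + 9} = \left(6 + 7 \cdot 81 - 171\right) - \frac{1}{14} = \left(6 + 567 - 171\right) - \frac{1}{14} = 402 - \frac{1}{14} = \frac{5627}{14}$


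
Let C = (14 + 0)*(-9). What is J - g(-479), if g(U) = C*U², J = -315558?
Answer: 28594008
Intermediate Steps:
C = -126 (C = 14*(-9) = -126)
g(U) = -126*U²
J - g(-479) = -315558 - (-126)*(-479)² = -315558 - (-126)*229441 = -315558 - 1*(-28909566) = -315558 + 28909566 = 28594008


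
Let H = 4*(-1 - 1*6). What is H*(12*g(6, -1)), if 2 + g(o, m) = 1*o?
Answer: -1344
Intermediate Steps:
g(o, m) = -2 + o (g(o, m) = -2 + 1*o = -2 + o)
H = -28 (H = 4*(-1 - 6) = 4*(-7) = -28)
H*(12*g(6, -1)) = -336*(-2 + 6) = -336*4 = -28*48 = -1344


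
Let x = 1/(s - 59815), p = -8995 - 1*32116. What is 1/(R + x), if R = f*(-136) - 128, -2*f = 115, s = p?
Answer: 100926/776322791 ≈ 0.00013001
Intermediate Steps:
p = -41111 (p = -8995 - 32116 = -41111)
s = -41111
f = -115/2 (f = -½*115 = -115/2 ≈ -57.500)
x = -1/100926 (x = 1/(-41111 - 59815) = 1/(-100926) = -1/100926 ≈ -9.9083e-6)
R = 7692 (R = -115/2*(-136) - 128 = 7820 - 128 = 7692)
1/(R + x) = 1/(7692 - 1/100926) = 1/(776322791/100926) = 100926/776322791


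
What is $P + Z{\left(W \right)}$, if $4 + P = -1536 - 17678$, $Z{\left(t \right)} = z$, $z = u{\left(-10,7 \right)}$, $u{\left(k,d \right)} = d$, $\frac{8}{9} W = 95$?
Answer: $-19211$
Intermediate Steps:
$W = \frac{855}{8}$ ($W = \frac{9}{8} \cdot 95 = \frac{855}{8} \approx 106.88$)
$z = 7$
$Z{\left(t \right)} = 7$
$P = -19218$ ($P = -4 - 19214 = -19218$)
$P + Z{\left(W \right)} = -19218 + 7 = -19211$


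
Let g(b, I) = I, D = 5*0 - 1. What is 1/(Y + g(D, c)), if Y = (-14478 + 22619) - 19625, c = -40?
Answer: -1/11524 ≈ -8.6775e-5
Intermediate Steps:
D = -1 (D = 0 - 1 = -1)
Y = -11484 (Y = 8141 - 19625 = -11484)
1/(Y + g(D, c)) = 1/(-11484 - 40) = 1/(-11524) = -1/11524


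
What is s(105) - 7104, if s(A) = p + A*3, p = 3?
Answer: -6786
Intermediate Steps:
s(A) = 3 + 3*A (s(A) = 3 + A*3 = 3 + 3*A)
s(105) - 7104 = (3 + 3*105) - 7104 = (3 + 315) - 7104 = 318 - 7104 = -6786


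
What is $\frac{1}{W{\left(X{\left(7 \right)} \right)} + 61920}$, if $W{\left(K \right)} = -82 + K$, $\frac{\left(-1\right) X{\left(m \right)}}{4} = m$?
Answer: $\frac{1}{61810} \approx 1.6179 \cdot 10^{-5}$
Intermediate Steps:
$X{\left(m \right)} = - 4 m$
$\frac{1}{W{\left(X{\left(7 \right)} \right)} + 61920} = \frac{1}{\left(-82 - 28\right) + 61920} = \frac{1}{-110 + 61920} = \frac{1}{61810}$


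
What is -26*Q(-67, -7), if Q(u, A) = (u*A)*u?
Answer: 816998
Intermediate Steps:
Q(u, A) = A*u² (Q(u, A) = (A*u)*u = A*u²)
-26*Q(-67, -7) = -(-182)*(-67)² = -(-182)*4489 = -26*(-31423) = 816998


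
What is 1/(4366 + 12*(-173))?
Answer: 1/2290 ≈ 0.00043668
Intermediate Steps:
1/(4366 + 12*(-173)) = 1/(4366 - 2076) = 1/2290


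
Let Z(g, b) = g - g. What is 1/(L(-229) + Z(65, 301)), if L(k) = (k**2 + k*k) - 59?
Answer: 1/104823 ≈ 9.5399e-6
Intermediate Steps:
Z(g, b) = 0
L(k) = -59 + 2*k**2 (L(k) = (k**2 + k**2) - 59 = 2*k**2 - 59 = -59 + 2*k**2)
1/(L(-229) + Z(65, 301)) = 1/((-59 + 2*(-229)**2) + 0) = 1/((-59 + 2*52441) + 0) = 1/((-59 + 104882) + 0) = 1/(104823 + 0) = 1/104823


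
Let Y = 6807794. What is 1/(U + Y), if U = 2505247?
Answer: 1/9313041 ≈ 1.0738e-7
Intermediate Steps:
1/(U + Y) = 1/(2505247 + 6807794) = 1/9313041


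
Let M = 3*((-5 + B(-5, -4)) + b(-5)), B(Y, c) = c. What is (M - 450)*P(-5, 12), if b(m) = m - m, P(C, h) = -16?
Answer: 7632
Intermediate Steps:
b(m) = 0
M = -27 (M = 3*((-5 - 4) + 0) = 3*(-9 + 0) = 3*(-9) = -27)
(M - 450)*P(-5, 12) = (-27 - 450)*(-16) = -477*(-16) = 7632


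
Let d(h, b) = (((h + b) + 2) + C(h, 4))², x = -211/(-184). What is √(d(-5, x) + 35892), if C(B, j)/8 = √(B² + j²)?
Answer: √(1304113977 - 1003904*√41)/184 ≈ 195.78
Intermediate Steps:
x = 211/184 (x = -211*(-1/184) = 211/184 ≈ 1.1467)
C(B, j) = 8*√(B² + j²)
d(h, b) = (2 + b + h + 8*√(16 + h²))² (d(h, b) = (((h + b) + 2) + 8*√(h² + 4²))² = (((b + h) + 2) + 8*√(h² + 16))² = ((2 + b + h) + 8*√(16 + h²))² = (2 + b + h + 8*√(16 + h²))²)
√(d(-5, x) + 35892) = √((2 + 211/184 - 5 + 8*√(16 + (-5)²))² + 35892) = √((2 + 211/184 - 5 + 8*√(16 + 25))² + 35892) = √((2 + 211/184 - 5 + 8*√41)² + 35892) = √((-341/184 + 8*√41)² + 35892) = √(35892 + (-341/184 + 8*√41)²)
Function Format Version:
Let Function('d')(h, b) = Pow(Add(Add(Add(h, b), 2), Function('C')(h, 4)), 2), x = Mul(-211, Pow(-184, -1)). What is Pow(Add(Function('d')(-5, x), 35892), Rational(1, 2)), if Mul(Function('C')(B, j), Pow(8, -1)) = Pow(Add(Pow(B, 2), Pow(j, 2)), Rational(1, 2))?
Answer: Mul(Rational(1, 184), Pow(Add(1304113977, Mul(-1003904, Pow(41, Rational(1, 2)))), Rational(1, 2))) ≈ 195.78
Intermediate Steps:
x = Rational(211, 184) (x = Mul(-211, Rational(-1, 184)) = Rational(211, 184) ≈ 1.1467)
Function('C')(B, j) = Mul(8, Pow(Add(Pow(B, 2), Pow(j, 2)), Rational(1, 2)))
Function('d')(h, b) = Pow(Add(2, b, h, Mul(8, Pow(Add(16, Pow(h, 2)), Rational(1, 2)))), 2) (Function('d')(h, b) = Pow(Add(Add(Add(h, b), 2), Mul(8, Pow(Add(Pow(h, 2), Pow(4, 2)), Rational(1, 2)))), 2) = Pow(Add(Add(Add(b, h), 2), Mul(8, Pow(Add(Pow(h, 2), 16), Rational(1, 2)))), 2) = Pow(Add(Add(2, b, h), Mul(8, Pow(Add(16, Pow(h, 2)), Rational(1, 2)))), 2) = Pow(Add(2, b, h, Mul(8, Pow(Add(16, Pow(h, 2)), Rational(1, 2)))), 2))
Pow(Add(Function('d')(-5, x), 35892), Rational(1, 2)) = Pow(Add(Pow(Add(2, Rational(211, 184), -5, Mul(8, Pow(Add(16, Pow(-5, 2)), Rational(1, 2)))), 2), 35892), Rational(1, 2)) = Pow(Add(Pow(Add(2, Rational(211, 184), -5, Mul(8, Pow(Add(16, 25), Rational(1, 2)))), 2), 35892), Rational(1, 2)) = Pow(Add(Pow(Add(2, Rational(211, 184), -5, Mul(8, Pow(41, Rational(1, 2)))), 2), 35892), Rational(1, 2)) = Pow(Add(Pow(Add(Rational(-341, 184), Mul(8, Pow(41, Rational(1, 2)))), 2), 35892), Rational(1, 2)) = Pow(Add(35892, Pow(Add(Rational(-341, 184), Mul(8, Pow(41, Rational(1, 2)))), 2)), Rational(1, 2))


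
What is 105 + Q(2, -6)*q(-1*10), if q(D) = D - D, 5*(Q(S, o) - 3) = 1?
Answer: 105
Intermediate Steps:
Q(S, o) = 16/5 (Q(S, o) = 3 + (1/5)*1 = 3 + 1/5 = 16/5)
q(D) = 0
105 + Q(2, -6)*q(-1*10) = 105 + (16/5)*0 = 105 + 0 = 105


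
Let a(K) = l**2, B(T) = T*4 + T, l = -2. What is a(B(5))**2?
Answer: 16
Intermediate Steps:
B(T) = 5*T (B(T) = 4*T + T = 5*T)
a(K) = 4 (a(K) = (-2)**2 = 4)
a(B(5))**2 = 4**2 = 16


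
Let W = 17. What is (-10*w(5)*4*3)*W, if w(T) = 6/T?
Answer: -2448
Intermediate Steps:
(-10*w(5)*4*3)*W = -10*(6/5)*4*3*17 = -48*3*17 = -10*72/5*17 = -144*17 = -2448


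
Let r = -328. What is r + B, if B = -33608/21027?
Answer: -6930464/21027 ≈ -329.60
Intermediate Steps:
B = -33608/21027 (B = -33608*1/21027 = -33608/21027 ≈ -1.5983)
r + B = -328 - 33608/21027 = -6930464/21027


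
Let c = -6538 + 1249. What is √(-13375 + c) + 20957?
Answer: 20957 + 2*I*√4666 ≈ 20957.0 + 136.62*I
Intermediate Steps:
c = -5289
√(-13375 + c) + 20957 = √(-13375 - 5289) + 20957 = √(-18664) + 20957 = 2*I*√4666 + 20957 = 20957 + 2*I*√4666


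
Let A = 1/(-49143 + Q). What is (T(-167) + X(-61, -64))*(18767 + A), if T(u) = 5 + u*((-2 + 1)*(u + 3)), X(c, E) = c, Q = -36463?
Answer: -22045323365322/42803 ≈ -5.1504e+8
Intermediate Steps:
A = -1/85606 (A = 1/(-49143 - 36463) = 1/(-85606) = -1/85606 ≈ -1.1681e-5)
T(u) = 5 + u*(-3 - u) (T(u) = 5 + u*(-(3 + u)) = 5 + u*(-3 - u))
(T(-167) + X(-61, -64))*(18767 + A) = ((5 - 1*(-167)**2 - 3*(-167)) - 61)*(18767 - 1/85606) = ((5 - 1*27889 + 501) - 61)*(1606567801/85606) = ((5 - 27889 + 501) - 61)*(1606567801/85606) = (-27383 - 61)*(1606567801/85606) = -27444*1606567801/85606 = -22045323365322/42803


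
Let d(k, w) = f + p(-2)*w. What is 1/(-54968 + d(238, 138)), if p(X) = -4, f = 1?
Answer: -1/55519 ≈ -1.8012e-5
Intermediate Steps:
d(k, w) = 1 - 4*w
1/(-54968 + d(238, 138)) = 1/(-54968 + (1 - 4*138)) = 1/(-54968 + (1 - 552)) = 1/(-54968 - 551) = 1/(-55519) = -1/55519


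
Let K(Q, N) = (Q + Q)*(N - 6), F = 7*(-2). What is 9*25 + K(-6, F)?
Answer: 465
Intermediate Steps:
F = -14
K(Q, N) = 2*Q*(-6 + N) (K(Q, N) = (2*Q)*(-6 + N) = 2*Q*(-6 + N))
9*25 + K(-6, F) = 9*25 + 2*(-6)*(-6 - 14) = 225 + 2*(-6)*(-20) = 225 + 240 = 465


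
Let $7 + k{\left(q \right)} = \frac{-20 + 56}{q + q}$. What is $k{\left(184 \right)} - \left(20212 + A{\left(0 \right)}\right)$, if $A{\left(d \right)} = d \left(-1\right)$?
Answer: $- \frac{1860139}{92} \approx -20219.0$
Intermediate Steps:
$A{\left(d \right)} = - d$
$k{\left(q \right)} = -7 + \frac{18}{q}$ ($k{\left(q \right)} = -7 + \frac{-20 + 56}{q + q} = -7 + \frac{36}{2 q} = -7 + 36 \frac{1}{2 q} = -7 + \frac{18}{q}$)
$k{\left(184 \right)} - \left(20212 + A{\left(0 \right)}\right) = \left(-7 + \frac{18}{184}\right) - \left(20212 - 0\right) = \left(-7 + 18 \cdot \frac{1}{184}\right) - 20212 = \left(-7 + \frac{9}{92}\right) + \left(-20212 + 0\right) = - \frac{635}{92} - 20212 = - \frac{1860139}{92}$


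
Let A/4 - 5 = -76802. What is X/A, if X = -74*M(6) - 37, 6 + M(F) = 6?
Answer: 37/307188 ≈ 0.00012045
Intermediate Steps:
A = -307188 (A = 20 + 4*(-76802) = 20 - 307208 = -307188)
M(F) = 0 (M(F) = -6 + 6 = 0)
X = -37 (X = -74*0 - 37 = 0 - 37 = -37)
X/A = -37/(-307188) = -37*(-1/307188) = 37/307188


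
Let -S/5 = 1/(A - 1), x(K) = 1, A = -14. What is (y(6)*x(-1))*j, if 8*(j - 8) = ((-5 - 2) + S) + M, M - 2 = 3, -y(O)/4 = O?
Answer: -187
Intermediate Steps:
y(O) = -4*O
M = 5 (M = 2 + 3 = 5)
S = 1/3 (S = -5/(-14 - 1) = -5/(-15) = -5*(-1/15) = 1/3 ≈ 0.33333)
j = 187/24 (j = 8 + (((-5 - 2) + 1/3) + 5)/8 = 8 + ((-7 + 1/3) + 5)/8 = 8 + (-20/3 + 5)/8 = 8 + (1/8)*(-5/3) = 8 - 5/24 = 187/24 ≈ 7.7917)
(y(6)*x(-1))*j = (-4*6*1)*(187/24) = -24*1*(187/24) = -24*187/24 = -187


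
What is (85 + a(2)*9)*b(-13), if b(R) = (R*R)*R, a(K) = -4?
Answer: -107653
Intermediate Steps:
b(R) = R**3 (b(R) = R**2*R = R**3)
(85 + a(2)*9)*b(-13) = (85 - 4*9)*(-13)**3 = (85 - 36)*(-2197) = 49*(-2197) = -107653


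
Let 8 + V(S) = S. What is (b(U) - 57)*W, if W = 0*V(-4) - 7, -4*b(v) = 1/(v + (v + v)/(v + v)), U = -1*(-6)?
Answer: 1597/4 ≈ 399.25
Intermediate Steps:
V(S) = -8 + S
U = 6
b(v) = -1/(4*(1 + v)) (b(v) = -1/(4*(v + (v + v)/(v + v))) = -1/(4*(v + (2*v)/((2*v)))) = -1/(4*(v + (2*v)*(1/(2*v)))) = -1/(4*(v + 1)) = -1/(4*(1 + v)))
W = -7 (W = 0*(-8 - 4) - 7 = 0*(-12) - 7 = 0 - 7 = -7)
(b(U) - 57)*W = (-1/(4 + 4*6) - 57)*(-7) = (-1/(4 + 24) - 57)*(-7) = (-1/28 - 57)*(-7) = -1597/28*(-7) = 1597/4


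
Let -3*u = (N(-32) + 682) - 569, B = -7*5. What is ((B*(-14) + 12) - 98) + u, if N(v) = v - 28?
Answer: 1159/3 ≈ 386.33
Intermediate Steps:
B = -35
N(v) = -28 + v
u = -53/3 (u = -(((-28 - 32) + 682) - 569)/3 = -((-60 + 682) - 569)/3 = -(622 - 569)/3 = -1/3*53 = -53/3 ≈ -17.667)
((B*(-14) + 12) - 98) + u = ((-35*(-14) + 12) - 98) - 53/3 = ((490 + 12) - 98) - 53/3 = (502 - 98) - 53/3 = 404 - 53/3 = 1159/3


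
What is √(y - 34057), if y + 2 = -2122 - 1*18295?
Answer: 2*I*√13619 ≈ 233.4*I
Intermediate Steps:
y = -20419 (y = -2 + (-2122 - 1*18295) = -2 + (-2122 - 18295) = -2 - 20417 = -20419)
√(y - 34057) = √(-20419 - 34057) = √(-54476) = 2*I*√13619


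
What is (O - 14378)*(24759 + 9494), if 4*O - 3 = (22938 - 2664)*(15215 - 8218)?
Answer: 4857064062257/4 ≈ 1.2143e+12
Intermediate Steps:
O = 141857181/4 (O = ¾ + ((22938 - 2664)*(15215 - 8218))/4 = ¾ + (20274*6997)/4 = ¾ + (¼)*141857178 = ¾ + 70928589/2 = 141857181/4 ≈ 3.5464e+7)
(O - 14378)*(24759 + 9494) = (141857181/4 - 14378)*(24759 + 9494) = (141799669/4)*34253 = 4857064062257/4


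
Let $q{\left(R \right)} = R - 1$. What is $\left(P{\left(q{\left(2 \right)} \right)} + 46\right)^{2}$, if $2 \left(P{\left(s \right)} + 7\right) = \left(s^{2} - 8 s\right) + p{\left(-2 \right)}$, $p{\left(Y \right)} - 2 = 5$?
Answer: $1521$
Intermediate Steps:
$q{\left(R \right)} = -1 + R$ ($q{\left(R \right)} = R - 1 = -1 + R$)
$p{\left(Y \right)} = 7$ ($p{\left(Y \right)} = 2 + 5 = 7$)
$P{\left(s \right)} = - \frac{7}{2} + \frac{s^{2}}{2} - 4 s$ ($P{\left(s \right)} = -7 + \frac{\left(s^{2} - 8 s\right) + 7}{2} = -7 + \frac{7 + s^{2} - 8 s}{2} = -7 + \left(\frac{7}{2} + \frac{s^{2}}{2} - 4 s\right) = - \frac{7}{2} + \frac{s^{2}}{2} - 4 s$)
$\left(P{\left(q{\left(2 \right)} \right)} + 46\right)^{2} = \left(\left(- \frac{7}{2} + \frac{\left(-1 + 2\right)^{2}}{2} - 4 \left(-1 + 2\right)\right) + 46\right)^{2} = \left(\left(- \frac{7}{2} + \frac{1^{2}}{2} - 4\right) + 46\right)^{2} = \left(\left(- \frac{7}{2} + \frac{1}{2} \cdot 1 - 4\right) + 46\right)^{2} = \left(\left(- \frac{7}{2} + \frac{1}{2} - 4\right) + 46\right)^{2} = \left(-7 + 46\right)^{2} = 39^{2} = 1521$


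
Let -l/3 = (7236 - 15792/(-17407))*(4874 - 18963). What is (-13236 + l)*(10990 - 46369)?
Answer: -188367128919914184/17407 ≈ -1.0821e+13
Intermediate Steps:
l = 5324494197348/17407 (l = -3*(7236 - 15792/(-17407))*(4874 - 18963) = -3*(7236 - 15792*(-1/17407))*(-14089) = -3*(7236 + 15792/17407)*(-14089) = -377918532*(-14089)/17407 = -3*(-1774831399116/17407) = 5324494197348/17407 ≈ 3.0588e+8)
(-13236 + l)*(10990 - 46369) = (-13236 + 5324494197348/17407)*(10990 - 46369) = (5324263798296/17407)*(-35379) = -188367128919914184/17407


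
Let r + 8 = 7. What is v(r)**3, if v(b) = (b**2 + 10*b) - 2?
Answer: -1331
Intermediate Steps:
r = -1 (r = -8 + 7 = -1)
v(b) = -2 + b**2 + 10*b
v(r)**3 = (-2 + (-1)**2 + 10*(-1))**3 = (-2 + 1 - 10)**3 = (-11)**3 = -1331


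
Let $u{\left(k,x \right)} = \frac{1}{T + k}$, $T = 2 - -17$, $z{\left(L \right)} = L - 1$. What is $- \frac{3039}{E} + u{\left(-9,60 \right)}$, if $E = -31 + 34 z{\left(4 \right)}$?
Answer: $- \frac{30319}{710} \approx -42.703$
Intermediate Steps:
$z{\left(L \right)} = -1 + L$
$T = 19$ ($T = 2 + 17 = 19$)
$u{\left(k,x \right)} = \frac{1}{19 + k}$
$E = 71$ ($E = -31 + 34 \left(-1 + 4\right) = -31 + 34 \cdot 3 = -31 + 102 = 71$)
$- \frac{3039}{E} + u{\left(-9,60 \right)} = - \frac{3039}{71} + \frac{1}{19 - 9} = \left(-3039\right) \frac{1}{71} + \frac{1}{10} = - \frac{3039}{71} + \frac{1}{10} = - \frac{30319}{710}$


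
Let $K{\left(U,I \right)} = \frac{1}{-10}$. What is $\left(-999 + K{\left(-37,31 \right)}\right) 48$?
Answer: $- \frac{239784}{5} \approx -47957.0$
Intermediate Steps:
$K{\left(U,I \right)} = - \frac{1}{10}$
$\left(-999 + K{\left(-37,31 \right)}\right) 48 = \left(-999 - \frac{1}{10}\right) 48 = \left(- \frac{9991}{10}\right) 48 = - \frac{239784}{5}$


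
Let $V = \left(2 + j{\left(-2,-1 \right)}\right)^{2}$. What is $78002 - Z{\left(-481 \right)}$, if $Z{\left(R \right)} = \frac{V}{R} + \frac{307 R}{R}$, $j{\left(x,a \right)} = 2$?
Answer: $\frac{37371311}{481} \approx 77695.0$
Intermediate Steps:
$V = 16$ ($V = \left(2 + 2\right)^{2} = 4^{2} = 16$)
$Z{\left(R \right)} = 307 + \frac{16}{R}$ ($Z{\left(R \right)} = \frac{16}{R} + \frac{307 R}{R} = \frac{16}{R} + 307 = 307 + \frac{16}{R}$)
$78002 - Z{\left(-481 \right)} = 78002 - \left(307 + \frac{16}{-481}\right) = 78002 - \left(307 + 16 \left(- \frac{1}{481}\right)\right) = 78002 - \left(307 - \frac{16}{481}\right) = 78002 - \frac{147651}{481} = \frac{37371311}{481}$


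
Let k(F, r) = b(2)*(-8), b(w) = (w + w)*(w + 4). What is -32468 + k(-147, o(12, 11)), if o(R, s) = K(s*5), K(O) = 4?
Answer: -32660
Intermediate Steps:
b(w) = 2*w*(4 + w) (b(w) = (2*w)*(4 + w) = 2*w*(4 + w))
o(R, s) = 4
k(F, r) = -192 (k(F, r) = (2*2*(4 + 2))*(-8) = (2*2*6)*(-8) = 24*(-8) = -192)
-32468 + k(-147, o(12, 11)) = -32468 - 192 = -32660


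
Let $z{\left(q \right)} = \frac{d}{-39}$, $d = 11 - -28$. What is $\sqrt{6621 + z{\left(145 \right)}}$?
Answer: $2 \sqrt{1655} \approx 81.363$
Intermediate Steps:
$d = 39$ ($d = 11 + 28 = 39$)
$z{\left(q \right)} = -1$ ($z{\left(q \right)} = \frac{39}{-39} = 39 \left(- \frac{1}{39}\right) = -1$)
$\sqrt{6621 + z{\left(145 \right)}} = \sqrt{6621 - 1} = \sqrt{6620} = 2 \sqrt{1655}$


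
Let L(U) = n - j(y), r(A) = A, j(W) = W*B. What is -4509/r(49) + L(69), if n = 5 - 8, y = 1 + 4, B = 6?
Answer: -6126/49 ≈ -125.02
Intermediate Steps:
y = 5
j(W) = 6*W (j(W) = W*6 = 6*W)
n = -3
L(U) = -33 (L(U) = -3 - 6*5 = -3 - 1*30 = -3 - 30 = -33)
-4509/r(49) + L(69) = -4509/49 - 33 = -6126/49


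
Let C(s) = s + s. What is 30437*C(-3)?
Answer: -182622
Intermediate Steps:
C(s) = 2*s
30437*C(-3) = 30437*(2*(-3)) = 30437*(-6) = -182622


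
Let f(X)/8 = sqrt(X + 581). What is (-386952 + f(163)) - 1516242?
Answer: -1903194 + 16*sqrt(186) ≈ -1.9030e+6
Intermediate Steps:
f(X) = 8*sqrt(581 + X) (f(X) = 8*sqrt(X + 581) = 8*sqrt(581 + X))
(-386952 + f(163)) - 1516242 = (-386952 + 8*sqrt(581 + 163)) - 1516242 = (-386952 + 8*sqrt(744)) - 1516242 = (-386952 + 8*(2*sqrt(186))) - 1516242 = (-386952 + 16*sqrt(186)) - 1516242 = -1903194 + 16*sqrt(186)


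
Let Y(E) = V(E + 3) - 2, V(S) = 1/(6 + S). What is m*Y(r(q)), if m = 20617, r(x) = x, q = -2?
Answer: -268021/7 ≈ -38289.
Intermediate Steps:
Y(E) = -2 + 1/(9 + E) (Y(E) = 1/(6 + (E + 3)) - 2 = 1/(6 + (3 + E)) - 2 = 1/(9 + E) - 2 = -2 + 1/(9 + E))
m*Y(r(q)) = 20617*((-17 - 2*(-2))/(9 - 2)) = 20617*((-17 + 4)/7) = 20617*((1/7)*(-13)) = 20617*(-13/7) = -268021/7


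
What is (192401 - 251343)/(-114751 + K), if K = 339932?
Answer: -58942/225181 ≈ -0.26175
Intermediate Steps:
(192401 - 251343)/(-114751 + K) = (192401 - 251343)/(-114751 + 339932) = -58942/225181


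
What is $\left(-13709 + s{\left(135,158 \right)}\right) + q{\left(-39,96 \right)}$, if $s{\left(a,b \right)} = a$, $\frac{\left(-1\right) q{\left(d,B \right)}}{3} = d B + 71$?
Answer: $-2555$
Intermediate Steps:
$q{\left(d,B \right)} = -213 - 3 B d$ ($q{\left(d,B \right)} = - 3 \left(d B + 71\right) = - 3 \left(B d + 71\right) = - 3 \left(71 + B d\right) = -213 - 3 B d$)
$\left(-13709 + s{\left(135,158 \right)}\right) + q{\left(-39,96 \right)} = \left(-13709 + 135\right) - \left(213 + 288 \left(-39\right)\right) = -13574 + \left(-213 + 11232\right) = -13574 + 11019 = -2555$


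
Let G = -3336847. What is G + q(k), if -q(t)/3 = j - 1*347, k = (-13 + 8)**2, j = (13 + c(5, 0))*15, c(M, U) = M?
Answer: -3336616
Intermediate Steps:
j = 270 (j = (13 + 5)*15 = 18*15 = 270)
k = 25 (k = (-5)**2 = 25)
q(t) = 231 (q(t) = -3*(270 - 1*347) = -3*(270 - 347) = -3*(-77) = 231)
G + q(k) = -3336847 + 231 = -3336616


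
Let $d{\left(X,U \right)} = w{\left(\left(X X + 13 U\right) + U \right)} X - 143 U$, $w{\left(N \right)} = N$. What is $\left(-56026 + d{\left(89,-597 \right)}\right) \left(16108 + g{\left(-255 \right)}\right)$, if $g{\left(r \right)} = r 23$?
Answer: $-97800164$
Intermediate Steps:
$d{\left(X,U \right)} = - 143 U + X \left(X^{2} + 14 U\right)$ ($d{\left(X,U \right)} = \left(\left(X X + 13 U\right) + U\right) X - 143 U = \left(\left(X^{2} + 13 U\right) + U\right) X - 143 U = \left(X^{2} + 14 U\right) X - 143 U = X \left(X^{2} + 14 U\right) - 143 U = - 143 U + X \left(X^{2} + 14 U\right)$)
$g{\left(r \right)} = 23 r$
$\left(-56026 + d{\left(89,-597 \right)}\right) \left(16108 + g{\left(-255 \right)}\right) = \left(-56026 + \left(\left(-143\right) \left(-597\right) + 89 \left(89^{2} + 14 \left(-597\right)\right)\right)\right) \left(16108 + 23 \left(-255\right)\right) = \left(-56026 + \left(85371 + 89 \left(7921 - 8358\right)\right)\right) \left(16108 - 5865\right) = \left(-56026 + \left(85371 + 89 \left(-437\right)\right)\right) 10243 = \left(-56026 + \left(85371 - 38893\right)\right) 10243 = \left(-56026 + 46478\right) 10243 = \left(-9548\right) 10243 = -97800164$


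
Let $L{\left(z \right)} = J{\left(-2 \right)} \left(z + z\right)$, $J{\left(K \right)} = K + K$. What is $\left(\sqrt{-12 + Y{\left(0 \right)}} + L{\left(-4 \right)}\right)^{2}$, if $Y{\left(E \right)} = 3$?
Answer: $1015 + 192 i \approx 1015.0 + 192.0 i$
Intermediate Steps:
$J{\left(K \right)} = 2 K$
$L{\left(z \right)} = - 8 z$ ($L{\left(z \right)} = 2 \left(-2\right) \left(z + z\right) = - 4 \cdot 2 z = - 8 z$)
$\left(\sqrt{-12 + Y{\left(0 \right)}} + L{\left(-4 \right)}\right)^{2} = \left(\sqrt{-12 + 3} - -32\right)^{2} = \left(\sqrt{-9} + 32\right)^{2} = \left(3 i + 32\right)^{2} = \left(32 + 3 i\right)^{2}$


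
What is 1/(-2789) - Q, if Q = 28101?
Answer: -78373690/2789 ≈ -28101.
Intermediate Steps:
1/(-2789) - Q = 1/(-2789) - 1*28101 = -1/2789 - 28101 = -78373690/2789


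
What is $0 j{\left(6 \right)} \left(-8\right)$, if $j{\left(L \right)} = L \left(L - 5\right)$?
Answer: $0$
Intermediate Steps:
$j{\left(L \right)} = L \left(-5 + L\right)$
$0 j{\left(6 \right)} \left(-8\right) = 0 \cdot 6 \left(-5 + 6\right) \left(-8\right) = 0 \cdot 6 \cdot 1 \left(-8\right) = 0 \cdot 6 \left(-8\right) = 0 \left(-8\right) = 0$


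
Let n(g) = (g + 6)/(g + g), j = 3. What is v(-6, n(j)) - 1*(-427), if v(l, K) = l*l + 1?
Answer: 464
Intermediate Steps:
n(g) = (6 + g)/(2*g) (n(g) = (6 + g)/((2*g)) = (6 + g)*(1/(2*g)) = (6 + g)/(2*g))
v(l, K) = 1 + l**2 (v(l, K) = l**2 + 1 = 1 + l**2)
v(-6, n(j)) - 1*(-427) = (1 + (-6)**2) - 1*(-427) = (1 + 36) + 427 = 37 + 427 = 464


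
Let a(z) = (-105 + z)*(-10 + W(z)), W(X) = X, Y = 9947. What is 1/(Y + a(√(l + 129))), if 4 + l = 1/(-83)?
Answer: 437825/4804414201 + 1909*√861042/168154497035 ≈ 0.00010166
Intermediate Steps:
l = -333/83 (l = -4 + 1/(-83) = -4 - 1/83 = -333/83 ≈ -4.0120)
a(z) = (-105 + z)*(-10 + z)
1/(Y + a(√(l + 129))) = 1/(9947 + (1050 + (√(-333/83 + 129))² - 115*√(-333/83 + 129))) = 1/(9947 + (1050 + (√(10374/83))² - 115*√861042/83)) = 1/(9947 + (1050 + (√861042/83)² - 115*√861042/83)) = 1/(9947 + (1050 + 10374/83 - 115*√861042/83)) = 1/(9947 + (97524/83 - 115*√861042/83)) = 1/(923125/83 - 115*√861042/83)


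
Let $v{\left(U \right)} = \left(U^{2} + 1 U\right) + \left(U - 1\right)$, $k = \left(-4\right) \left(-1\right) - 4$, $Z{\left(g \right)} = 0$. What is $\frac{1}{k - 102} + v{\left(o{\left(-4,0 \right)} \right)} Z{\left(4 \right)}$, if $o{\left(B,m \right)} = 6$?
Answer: $- \frac{1}{102} \approx -0.0098039$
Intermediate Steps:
$k = 0$ ($k = 4 - 4 = 0$)
$v{\left(U \right)} = -1 + U^{2} + 2 U$ ($v{\left(U \right)} = \left(U^{2} + U\right) + \left(U - 1\right) = \left(U + U^{2}\right) + \left(-1 + U\right) = -1 + U^{2} + 2 U$)
$\frac{1}{k - 102} + v{\left(o{\left(-4,0 \right)} \right)} Z{\left(4 \right)} = \frac{1}{0 - 102} + \left(-1 + 6^{2} + 2 \cdot 6\right) 0 = \frac{1}{-102} + \left(-1 + 36 + 12\right) 0 = - \frac{1}{102} + 47 \cdot 0 = - \frac{1}{102} + 0 = - \frac{1}{102}$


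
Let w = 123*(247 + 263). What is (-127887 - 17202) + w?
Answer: -82359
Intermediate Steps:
w = 62730 (w = 123*510 = 62730)
(-127887 - 17202) + w = (-127887 - 17202) + 62730 = -145089 + 62730 = -82359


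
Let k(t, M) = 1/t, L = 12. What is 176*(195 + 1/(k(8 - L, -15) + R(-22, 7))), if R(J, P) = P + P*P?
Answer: 7654064/223 ≈ 34323.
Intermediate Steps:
R(J, P) = P + P²
176*(195 + 1/(k(8 - L, -15) + R(-22, 7))) = 176*(195 + 1/(1/(8 - 1*12) + 7*(1 + 7))) = 176*(195 + 1/(1/(8 - 12) + 7*8)) = 176*(195 + 1/(1/(-4) + 56)) = 176*(195 + 1/(-¼ + 56)) = 176*(195 + 1/(223/4)) = 176*(195 + 4/223) = 176*(43489/223) = 7654064/223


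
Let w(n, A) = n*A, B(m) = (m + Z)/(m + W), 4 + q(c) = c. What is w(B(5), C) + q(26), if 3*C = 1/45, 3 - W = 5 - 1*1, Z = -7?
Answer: 5939/270 ≈ 21.996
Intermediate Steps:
q(c) = -4 + c
W = -1 (W = 3 - (5 - 1*1) = 3 - (5 - 1) = 3 - 1*4 = 3 - 4 = -1)
C = 1/135 (C = (1/3)/45 = (1/3)*(1/45) = 1/135 ≈ 0.0074074)
B(m) = (-7 + m)/(-1 + m) (B(m) = (m - 7)/(m - 1) = (-7 + m)/(-1 + m))
w(n, A) = A*n
w(B(5), C) + q(26) = ((-7 + 5)/(-1 + 5))/135 + (-4 + 26) = (-2/4)/135 + 22 = ((1/4)*(-2))/135 + 22 = (1/135)*(-1/2) + 22 = -1/270 + 22 = 5939/270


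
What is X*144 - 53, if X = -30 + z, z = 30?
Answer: -53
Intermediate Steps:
X = 0 (X = -30 + 30 = 0)
X*144 - 53 = 0*144 - 53 = 0 - 53 = -53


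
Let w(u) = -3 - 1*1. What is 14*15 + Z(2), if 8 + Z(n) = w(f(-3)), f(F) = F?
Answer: 198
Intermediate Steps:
w(u) = -4 (w(u) = -3 - 1 = -4)
Z(n) = -12 (Z(n) = -8 - 4 = -12)
14*15 + Z(2) = 14*15 - 12 = 210 - 12 = 198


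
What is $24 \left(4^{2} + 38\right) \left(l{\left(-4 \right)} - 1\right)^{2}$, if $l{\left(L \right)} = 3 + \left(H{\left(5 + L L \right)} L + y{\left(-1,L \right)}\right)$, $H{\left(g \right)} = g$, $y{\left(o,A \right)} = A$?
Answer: $9585216$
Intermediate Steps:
$l{\left(L \right)} = 3 + L + L \left(5 + L^{2}\right)$ ($l{\left(L \right)} = 3 + \left(\left(5 + L L\right) L + L\right) = 3 + \left(\left(5 + L^{2}\right) L + L\right) = 3 + \left(L \left(5 + L^{2}\right) + L\right) = 3 + \left(L + L \left(5 + L^{2}\right)\right) = 3 + L + L \left(5 + L^{2}\right)$)
$24 \left(4^{2} + 38\right) \left(l{\left(-4 \right)} - 1\right)^{2} = 24 \left(4^{2} + 38\right) \left(\left(3 + \left(-4\right)^{3} + 6 \left(-4\right)\right) - 1\right)^{2} = 24 \left(16 + 38\right) \left(\left(3 - 64 - 24\right) - 1\right)^{2} = 24 \cdot 54 \left(-85 - 1\right)^{2} = 1296 \left(-86\right)^{2} = 1296 \cdot 7396 = 9585216$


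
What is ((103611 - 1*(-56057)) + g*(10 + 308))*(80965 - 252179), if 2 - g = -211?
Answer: -38934406028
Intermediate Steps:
g = 213 (g = 2 - 1*(-211) = 2 + 211 = 213)
((103611 - 1*(-56057)) + g*(10 + 308))*(80965 - 252179) = ((103611 - 1*(-56057)) + 213*(10 + 308))*(80965 - 252179) = ((103611 + 56057) + 213*318)*(-171214) = (159668 + 67734)*(-171214) = 227402*(-171214) = -38934406028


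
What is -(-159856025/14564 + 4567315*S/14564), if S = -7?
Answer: 95913615/7282 ≈ 13171.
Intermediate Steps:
-(-159856025/14564 + 4567315*S/14564) = -69730/((-29128*(-1/(131*(-7 - 35))))) = -69730/((-29128/((-42*(-131))))) = -69730/((-29128/5502)) = -69730/((-29128*1/5502)) = -69730/(-14564/2751) = -69730*(-2751/14564) = 95913615/7282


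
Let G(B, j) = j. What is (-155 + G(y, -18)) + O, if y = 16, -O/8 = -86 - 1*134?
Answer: 1587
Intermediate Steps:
O = 1760 (O = -8*(-86 - 1*134) = -8*(-86 - 134) = -8*(-220) = 1760)
(-155 + G(y, -18)) + O = (-155 - 18) + 1760 = -173 + 1760 = 1587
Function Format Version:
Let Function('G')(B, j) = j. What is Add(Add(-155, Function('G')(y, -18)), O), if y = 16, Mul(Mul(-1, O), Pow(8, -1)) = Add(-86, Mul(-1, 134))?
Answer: 1587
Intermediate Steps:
O = 1760 (O = Mul(-8, Add(-86, Mul(-1, 134))) = Mul(-8, Add(-86, -134)) = Mul(-8, -220) = 1760)
Add(Add(-155, Function('G')(y, -18)), O) = Add(Add(-155, -18), 1760) = Add(-173, 1760) = 1587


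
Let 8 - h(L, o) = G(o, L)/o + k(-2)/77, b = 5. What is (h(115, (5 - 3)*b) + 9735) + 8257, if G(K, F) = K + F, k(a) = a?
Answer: 2770079/154 ≈ 17988.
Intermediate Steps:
G(K, F) = F + K
h(L, o) = 618/77 - (L + o)/o (h(L, o) = 8 - ((L + o)/o - 2/77) = 8 - (-2/77 + (L + o)/o) = 8 + (2/77 - (L + o)/o) = 618/77 - (L + o)/o)
(h(115, (5 - 3)*b) + 9735) + 8257 = ((541/77 - 1*115/(5 - 3)*5) + 9735) + 8257 = ((541/77 - 1*115/2*5) + 9735) + 8257 = ((541/77 - 1*115/10) + 9735) + 8257 = ((541/77 - 1*115*1/10) + 9735) + 8257 = ((541/77 - 23/2) + 9735) + 8257 = (-689/154 + 9735) + 8257 = 1498501/154 + 8257 = 2770079/154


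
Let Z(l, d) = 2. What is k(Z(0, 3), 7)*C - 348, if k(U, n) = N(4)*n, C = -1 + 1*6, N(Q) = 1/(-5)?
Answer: -355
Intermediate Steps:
N(Q) = -1/5
C = 5 (C = -1 + 6 = 5)
k(U, n) = -n/5
k(Z(0, 3), 7)*C - 348 = -1/5*7*5 - 348 = -7/5*5 - 348 = -7 - 348 = -355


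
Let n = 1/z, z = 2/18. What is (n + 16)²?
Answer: 625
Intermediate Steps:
z = ⅑ (z = (1/18)*2 = ⅑ ≈ 0.11111)
n = 9 (n = 1/(⅑) = 9)
(n + 16)² = (9 + 16)² = 25² = 625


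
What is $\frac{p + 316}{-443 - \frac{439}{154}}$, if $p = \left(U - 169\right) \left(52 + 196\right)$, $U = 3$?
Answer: $\frac{6291208}{68661} \approx 91.627$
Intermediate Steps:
$p = -41168$ ($p = \left(3 - 169\right) \left(52 + 196\right) = \left(-166\right) 248 = -41168$)
$\frac{p + 316}{-443 - \frac{439}{154}} = \frac{-41168 + 316}{-443 - \frac{439}{154}} = - \frac{40852}{-443 - \frac{439}{154}} = - \frac{40852}{- \frac{68661}{154}} = \left(-40852\right) \left(- \frac{154}{68661}\right) = \frac{6291208}{68661}$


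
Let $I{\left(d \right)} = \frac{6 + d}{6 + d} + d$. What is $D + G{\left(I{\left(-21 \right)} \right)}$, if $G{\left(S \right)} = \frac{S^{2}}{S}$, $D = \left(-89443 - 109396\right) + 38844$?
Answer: $-160015$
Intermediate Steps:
$I{\left(d \right)} = 1 + d$
$D = -159995$ ($D = -198839 + 38844 = -159995$)
$G{\left(S \right)} = S$
$D + G{\left(I{\left(-21 \right)} \right)} = -159995 + \left(1 - 21\right) = -159995 - 20 = -160015$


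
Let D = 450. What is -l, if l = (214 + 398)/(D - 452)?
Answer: 306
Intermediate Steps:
l = -306 (l = (214 + 398)/(450 - 452) = 612/(-2) = 612*(-½) = -306)
-l = -1*(-306) = 306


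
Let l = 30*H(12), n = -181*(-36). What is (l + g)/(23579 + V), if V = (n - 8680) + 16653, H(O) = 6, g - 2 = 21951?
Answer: 22133/38068 ≈ 0.58141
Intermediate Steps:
g = 21953 (g = 2 + 21951 = 21953)
n = 6516
V = 14489 (V = (6516 - 8680) + 16653 = -2164 + 16653 = 14489)
l = 180 (l = 30*6 = 180)
(l + g)/(23579 + V) = (180 + 21953)/(23579 + 14489) = 22133/38068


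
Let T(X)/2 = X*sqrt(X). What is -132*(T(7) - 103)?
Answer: 13596 - 1848*sqrt(7) ≈ 8706.7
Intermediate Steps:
T(X) = 2*X**(3/2) (T(X) = 2*(X*sqrt(X)) = 2*X**(3/2))
-132*(T(7) - 103) = -132*(2*7**(3/2) - 103) = -132*(2*(7*sqrt(7)) - 103) = -132*(14*sqrt(7) - 103) = -132*(-103 + 14*sqrt(7)) = 13596 - 1848*sqrt(7)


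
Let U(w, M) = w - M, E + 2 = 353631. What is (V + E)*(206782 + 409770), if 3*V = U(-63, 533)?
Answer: 653724536632/3 ≈ 2.1791e+11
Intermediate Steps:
E = 353629 (E = -2 + 353631 = 353629)
V = -596/3 (V = (-63 - 1*533)/3 = (-63 - 533)/3 = (1/3)*(-596) = -596/3 ≈ -198.67)
(V + E)*(206782 + 409770) = (-596/3 + 353629)*(206782 + 409770) = (1060291/3)*616552 = 653724536632/3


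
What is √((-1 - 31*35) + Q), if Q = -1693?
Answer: I*√2779 ≈ 52.716*I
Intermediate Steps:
√((-1 - 31*35) + Q) = √((-1 - 31*35) - 1693) = √((-1 - 1085) - 1693) = √(-1086 - 1693) = √(-2779) = I*√2779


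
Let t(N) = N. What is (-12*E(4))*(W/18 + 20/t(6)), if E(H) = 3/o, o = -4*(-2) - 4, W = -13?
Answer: -47/2 ≈ -23.500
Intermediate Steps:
o = 4 (o = 8 - 4 = 4)
E(H) = ¾ (E(H) = 3/4 = 3*(¼) = ¾)
(-12*E(4))*(W/18 + 20/t(6)) = (-12*¾)*(-13/18 + 20/6) = -9*(-13*1/18 + 20*(⅙)) = -9*(-13/18 + 10/3) = -9*47/18 = -47/2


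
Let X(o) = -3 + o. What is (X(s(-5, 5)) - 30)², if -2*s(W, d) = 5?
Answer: 5041/4 ≈ 1260.3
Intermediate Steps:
s(W, d) = -5/2 (s(W, d) = -½*5 = -5/2)
(X(s(-5, 5)) - 30)² = ((-3 - 5/2) - 30)² = (-11/2 - 30)² = (-71/2)² = 5041/4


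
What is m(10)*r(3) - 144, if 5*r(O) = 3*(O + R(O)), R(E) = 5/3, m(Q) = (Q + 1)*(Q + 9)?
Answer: 2206/5 ≈ 441.20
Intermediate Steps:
m(Q) = (1 + Q)*(9 + Q)
R(E) = 5/3 (R(E) = 5*(⅓) = 5/3)
r(O) = 1 + 3*O/5 (r(O) = (3*(O + 5/3))/5 = (3*(5/3 + O))/5 = (5 + 3*O)/5 = 1 + 3*O/5)
m(10)*r(3) - 144 = (9 + 10² + 10*10)*(1 + (⅗)*3) - 144 = (9 + 100 + 100)*(1 + 9/5) - 144 = 209*(14/5) - 144 = 2926/5 - 144 = 2206/5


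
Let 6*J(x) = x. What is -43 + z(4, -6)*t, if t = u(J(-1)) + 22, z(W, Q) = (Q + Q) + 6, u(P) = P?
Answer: -174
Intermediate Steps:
J(x) = x/6
z(W, Q) = 6 + 2*Q (z(W, Q) = 2*Q + 6 = 6 + 2*Q)
t = 131/6 (t = (⅙)*(-1) + 22 = -⅙ + 22 = 131/6 ≈ 21.833)
-43 + z(4, -6)*t = -43 + (6 + 2*(-6))*(131/6) = -43 + (6 - 12)*(131/6) = -43 - 6*131/6 = -43 - 131 = -174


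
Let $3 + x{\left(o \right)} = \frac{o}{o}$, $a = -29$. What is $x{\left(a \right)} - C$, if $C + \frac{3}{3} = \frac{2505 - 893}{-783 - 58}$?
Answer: $\frac{771}{841} \approx 0.91677$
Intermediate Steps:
$C = - \frac{2453}{841}$ ($C = -1 + \frac{2505 - 893}{-783 - 58} = -1 + \frac{1612}{-841} = -1 + 1612 \left(- \frac{1}{841}\right) = -1 - \frac{1612}{841} = - \frac{2453}{841} \approx -2.9168$)
$x{\left(o \right)} = -2$ ($x{\left(o \right)} = -3 + \frac{o}{o} = -3 + 1 = -2$)
$x{\left(a \right)} - C = -2 - - \frac{2453}{841} = -2 + \frac{2453}{841} = \frac{771}{841}$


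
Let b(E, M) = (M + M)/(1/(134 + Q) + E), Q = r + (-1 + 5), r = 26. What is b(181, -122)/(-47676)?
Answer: 10004/353815515 ≈ 2.8275e-5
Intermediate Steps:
Q = 30 (Q = 26 + (-1 + 5) = 26 + 4 = 30)
b(E, M) = 2*M/(1/164 + E) (b(E, M) = (M + M)/(1/(134 + 30) + E) = (2*M)/(1/164 + E) = 2*M/(1/164 + E))
b(181, -122)/(-47676) = (328*(-122)/(1 + 164*181))/(-47676) = (328*(-122)/(1 + 29684))*(-1/47676) = (328*(-122)/29685)*(-1/47676) = (328*(-122)*(1/29685))*(-1/47676) = -40016/29685*(-1/47676) = 10004/353815515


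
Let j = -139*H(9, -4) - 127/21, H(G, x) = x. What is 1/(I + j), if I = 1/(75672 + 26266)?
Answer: 2140698/1177281983 ≈ 0.0018183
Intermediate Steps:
j = 11549/21 (j = -139*(-4) - 127/21 = 556 - 127*1/21 = 556 - 127/21 = 11549/21 ≈ 549.95)
I = 1/101938 ≈ 9.8099e-6
1/(I + j) = 1/(1/101938 + 11549/21) = 1/(1177281983/2140698) = 2140698/1177281983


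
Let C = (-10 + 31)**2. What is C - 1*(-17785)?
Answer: 18226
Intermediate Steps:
C = 441 (C = 21**2 = 441)
C - 1*(-17785) = 441 - 1*(-17785) = 441 + 17785 = 18226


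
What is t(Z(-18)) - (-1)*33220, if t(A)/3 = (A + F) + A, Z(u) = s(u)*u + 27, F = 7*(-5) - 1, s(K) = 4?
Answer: 32842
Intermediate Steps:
F = -36 (F = -35 - 1 = -36)
Z(u) = 27 + 4*u (Z(u) = 4*u + 27 = 27 + 4*u)
t(A) = -108 + 6*A (t(A) = 3*((A - 36) + A) = 3*((-36 + A) + A) = 3*(-36 + 2*A) = -108 + 6*A)
t(Z(-18)) - (-1)*33220 = (-108 + 6*(27 + 4*(-18))) - (-1)*33220 = (-108 + 6*(27 - 72)) - 1*(-33220) = (-108 + 6*(-45)) + 33220 = (-108 - 270) + 33220 = -378 + 33220 = 32842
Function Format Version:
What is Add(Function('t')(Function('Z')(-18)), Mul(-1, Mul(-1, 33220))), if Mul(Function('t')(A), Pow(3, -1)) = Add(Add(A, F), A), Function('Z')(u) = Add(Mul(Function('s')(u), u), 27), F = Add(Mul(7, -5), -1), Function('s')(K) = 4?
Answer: 32842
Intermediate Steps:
F = -36 (F = Add(-35, -1) = -36)
Function('Z')(u) = Add(27, Mul(4, u)) (Function('Z')(u) = Add(Mul(4, u), 27) = Add(27, Mul(4, u)))
Function('t')(A) = Add(-108, Mul(6, A)) (Function('t')(A) = Mul(3, Add(Add(A, -36), A)) = Mul(3, Add(Add(-36, A), A)) = Mul(3, Add(-36, Mul(2, A))) = Add(-108, Mul(6, A)))
Add(Function('t')(Function('Z')(-18)), Mul(-1, Mul(-1, 33220))) = Add(Add(-108, Mul(6, Add(27, Mul(4, -18)))), Mul(-1, Mul(-1, 33220))) = Add(Add(-108, Mul(6, Add(27, -72))), Mul(-1, -33220)) = Add(Add(-108, Mul(6, -45)), 33220) = Add(Add(-108, -270), 33220) = Add(-378, 33220) = 32842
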